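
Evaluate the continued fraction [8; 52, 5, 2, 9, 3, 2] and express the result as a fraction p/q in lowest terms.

Start with 2.
3 + 1/(2/1) = 3 + 1/2 = 7/2
9 + 1/(7/2) = 9 + 2/7 = 65/7
2 + 1/(65/7) = 2 + 7/65 = 137/65
5 + 1/(137/65) = 5 + 65/137 = 750/137
52 + 1/(750/137) = 52 + 137/750 = 39137/750
8 + 1/(39137/750) = 8 + 750/39137 = 313846/39137

313846/39137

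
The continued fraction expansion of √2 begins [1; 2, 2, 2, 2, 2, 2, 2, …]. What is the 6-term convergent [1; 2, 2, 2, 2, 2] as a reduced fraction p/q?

99/70

Start with 2.
2 + 1/(2/1) = 2 + 1/2 = 5/2
2 + 1/(5/2) = 2 + 2/5 = 12/5
2 + 1/(12/5) = 2 + 5/12 = 29/12
2 + 1/(29/12) = 2 + 12/29 = 70/29
1 + 1/(70/29) = 1 + 29/70 = 99/70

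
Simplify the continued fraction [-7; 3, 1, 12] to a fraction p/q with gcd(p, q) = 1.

Starting at the tail and folding back:
Start with 12.
1 + 1/(12/1) = 1 + 1/12 = 13/12
3 + 1/(13/12) = 3 + 12/13 = 51/13
-7 + 1/(51/13) = -7 + 13/51 = -344/51

-344/51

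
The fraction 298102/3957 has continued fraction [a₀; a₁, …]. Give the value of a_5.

2

Run the Euclidean algorithm, recording each quotient:
⌊298102/3957⌋ = 75, remainder 1327
⌊3957/1327⌋ = 2, remainder 1303
⌊1327/1303⌋ = 1, remainder 24
⌊1303/24⌋ = 54, remainder 7
⌊24/7⌋ = 3, remainder 3
⌊7/3⌋ = 2, remainder 1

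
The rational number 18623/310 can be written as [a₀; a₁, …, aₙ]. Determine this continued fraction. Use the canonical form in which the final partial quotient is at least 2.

⌊18623/310⌋ = 60, remainder 23
⌊310/23⌋ = 13, remainder 11
⌊23/11⌋ = 2, remainder 1
⌊11/1⌋ = 11, remainder 0

[60; 13, 2, 11]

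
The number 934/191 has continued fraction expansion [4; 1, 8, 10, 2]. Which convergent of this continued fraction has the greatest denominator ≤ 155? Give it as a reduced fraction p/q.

List convergents until the denominator exceeds the bound:
a_0 = 4: 4/1  (≤ bound)
a_1 = 1: 5/1  (≤ bound)
a_2 = 8: 44/9  (≤ bound)
a_3 = 10: 445/91  (≤ bound)
a_4 = 2: 934/191  (> 155, stop)

445/91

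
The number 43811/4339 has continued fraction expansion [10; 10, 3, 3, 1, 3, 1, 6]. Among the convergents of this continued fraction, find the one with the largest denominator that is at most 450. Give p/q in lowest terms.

1353/134

a_0 = 10: 10/1  (≤ bound)
a_1 = 10: 101/10  (≤ bound)
a_2 = 3: 313/31  (≤ bound)
a_3 = 3: 1040/103  (≤ bound)
a_4 = 1: 1353/134  (≤ bound)
a_5 = 3: 5099/505  (> 450, stop)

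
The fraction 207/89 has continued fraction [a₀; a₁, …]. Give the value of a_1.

Repeatedly divide and take the remainder:
207 = 2·89 + 29, so a_0 = 2
89 = 3·29 + 2, so a_1 = 3

3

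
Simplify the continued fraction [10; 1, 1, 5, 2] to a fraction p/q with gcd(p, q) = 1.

253/24

Start with 2.
5 + 1/(2/1) = 5 + 1/2 = 11/2
1 + 1/(11/2) = 1 + 2/11 = 13/11
1 + 1/(13/11) = 1 + 11/13 = 24/13
10 + 1/(24/13) = 10 + 13/24 = 253/24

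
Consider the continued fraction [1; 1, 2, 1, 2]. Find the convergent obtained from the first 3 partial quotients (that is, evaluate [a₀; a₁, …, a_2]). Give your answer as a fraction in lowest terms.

5/3

a_0 = 1: 1/1
a_1 = 1: 2/1
a_2 = 2: 5/3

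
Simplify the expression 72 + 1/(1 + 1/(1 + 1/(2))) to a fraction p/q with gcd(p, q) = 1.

Start with 2.
1 + 1/(2/1) = 1 + 1/2 = 3/2
1 + 1/(3/2) = 1 + 2/3 = 5/3
72 + 1/(5/3) = 72 + 3/5 = 363/5

363/5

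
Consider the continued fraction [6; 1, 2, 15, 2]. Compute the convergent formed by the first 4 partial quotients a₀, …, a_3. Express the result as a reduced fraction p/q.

Use the convergent recurrence hₖ = aₖ·hₖ₋₁ + hₖ₋₂ (and likewise for the denominators kₖ):
a_0 = 6: 6/1
a_1 = 1: 7/1
a_2 = 2: 20/3
a_3 = 15: 307/46

307/46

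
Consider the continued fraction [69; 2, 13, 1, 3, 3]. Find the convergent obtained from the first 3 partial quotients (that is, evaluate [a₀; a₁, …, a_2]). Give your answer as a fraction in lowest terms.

Work from the innermost term outward:
Start with 13.
2 + 1/(13/1) = 2 + 1/13 = 27/13
69 + 1/(27/13) = 69 + 13/27 = 1876/27

1876/27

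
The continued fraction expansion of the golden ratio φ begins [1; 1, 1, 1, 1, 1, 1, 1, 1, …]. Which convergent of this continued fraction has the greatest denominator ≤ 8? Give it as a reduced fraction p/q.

13/8

List convergents until the denominator exceeds the bound:
a_0 = 1: 1/1  (≤ bound)
a_1 = 1: 2/1  (≤ bound)
a_2 = 1: 3/2  (≤ bound)
a_3 = 1: 5/3  (≤ bound)
a_4 = 1: 8/5  (≤ bound)
a_5 = 1: 13/8  (≤ bound)
a_6 = 1: 21/13  (> 8, stop)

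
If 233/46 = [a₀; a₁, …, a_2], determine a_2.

3

Repeatedly divide and take the remainder:
⌊233/46⌋ = 5, remainder 3
⌊46/3⌋ = 15, remainder 1
⌊3/1⌋ = 3, remainder 0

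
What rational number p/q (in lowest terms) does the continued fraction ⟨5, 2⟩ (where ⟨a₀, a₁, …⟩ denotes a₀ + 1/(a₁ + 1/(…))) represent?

11/2

a_0 = 5: 5/1
a_1 = 2: 11/2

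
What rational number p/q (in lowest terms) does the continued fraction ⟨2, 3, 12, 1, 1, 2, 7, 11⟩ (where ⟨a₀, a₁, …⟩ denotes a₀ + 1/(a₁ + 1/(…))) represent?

37147/15979

Collapse the nested fraction from the inside out:
Start with 11.
7 + 1/(11/1) = 7 + 1/11 = 78/11
2 + 1/(78/11) = 2 + 11/78 = 167/78
1 + 1/(167/78) = 1 + 78/167 = 245/167
1 + 1/(245/167) = 1 + 167/245 = 412/245
12 + 1/(412/245) = 12 + 245/412 = 5189/412
3 + 1/(5189/412) = 3 + 412/5189 = 15979/5189
2 + 1/(15979/5189) = 2 + 5189/15979 = 37147/15979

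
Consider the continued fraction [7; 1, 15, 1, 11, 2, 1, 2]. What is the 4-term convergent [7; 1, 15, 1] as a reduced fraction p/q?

135/17

a_0 = 7: 7/1
a_1 = 1: 8/1
a_2 = 15: 127/16
a_3 = 1: 135/17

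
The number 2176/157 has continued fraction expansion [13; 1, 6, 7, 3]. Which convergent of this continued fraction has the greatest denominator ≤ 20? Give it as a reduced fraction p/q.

List convergents until the denominator exceeds the bound:
a_0 = 13: 13/1  (≤ bound)
a_1 = 1: 14/1  (≤ bound)
a_2 = 6: 97/7  (≤ bound)
a_3 = 7: 693/50  (> 20, stop)

97/7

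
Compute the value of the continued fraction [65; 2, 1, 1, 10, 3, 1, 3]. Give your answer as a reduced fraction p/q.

53298/815

a_0 = 65: 65/1
a_1 = 2: 131/2
a_2 = 1: 196/3
a_3 = 1: 327/5
a_4 = 10: 3466/53
a_5 = 3: 10725/164
a_6 = 1: 14191/217
a_7 = 3: 53298/815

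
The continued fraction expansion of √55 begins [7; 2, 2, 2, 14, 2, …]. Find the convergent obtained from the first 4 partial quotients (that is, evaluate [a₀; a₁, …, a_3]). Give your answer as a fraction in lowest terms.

89/12

Starting at the tail and folding back:
Start with 2.
2 + 1/(2/1) = 2 + 1/2 = 5/2
2 + 1/(5/2) = 2 + 2/5 = 12/5
7 + 1/(12/5) = 7 + 5/12 = 89/12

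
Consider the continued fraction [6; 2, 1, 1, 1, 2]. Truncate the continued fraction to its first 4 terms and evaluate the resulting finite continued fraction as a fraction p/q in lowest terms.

Start with 1.
1 + 1/(1/1) = 1 + 1/1 = 2/1
2 + 1/(2/1) = 2 + 1/2 = 5/2
6 + 1/(5/2) = 6 + 2/5 = 32/5

32/5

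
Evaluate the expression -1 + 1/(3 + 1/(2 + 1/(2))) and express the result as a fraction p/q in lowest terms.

Start with 2.
2 + 1/(2/1) = 2 + 1/2 = 5/2
3 + 1/(5/2) = 3 + 2/5 = 17/5
-1 + 1/(17/5) = -1 + 5/17 = -12/17

-12/17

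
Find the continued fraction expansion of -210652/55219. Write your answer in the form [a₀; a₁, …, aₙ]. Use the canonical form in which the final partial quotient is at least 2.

-210652 = -4·55219 + 10224, so a_0 = -4
55219 = 5·10224 + 4099, so a_1 = 5
10224 = 2·4099 + 2026, so a_2 = 2
4099 = 2·2026 + 47, so a_3 = 2
2026 = 43·47 + 5, so a_4 = 43
47 = 9·5 + 2, so a_5 = 9
5 = 2·2 + 1, so a_6 = 2
2 = 2·1 + 0, so a_7 = 2

[-4; 5, 2, 2, 43, 9, 2, 2]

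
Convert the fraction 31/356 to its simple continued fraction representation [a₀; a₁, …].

⌊31/356⌋ = 0, remainder 31
⌊356/31⌋ = 11, remainder 15
⌊31/15⌋ = 2, remainder 1
⌊15/1⌋ = 15, remainder 0

[0; 11, 2, 15]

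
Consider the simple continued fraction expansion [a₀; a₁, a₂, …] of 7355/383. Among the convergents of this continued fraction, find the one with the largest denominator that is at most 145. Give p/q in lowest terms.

a_0 = 19: 19/1  (≤ bound)
a_1 = 4: 77/4  (≤ bound)
a_2 = 1: 96/5  (≤ bound)
a_3 = 10: 1037/54  (≤ bound)
a_4 = 7: 7355/383  (> 145, stop)

1037/54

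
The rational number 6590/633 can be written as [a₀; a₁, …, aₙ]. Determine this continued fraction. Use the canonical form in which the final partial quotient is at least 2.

[10; 2, 2, 3, 3, 11]

6590 ÷ 633 → quotient 10, remainder 260
633 ÷ 260 → quotient 2, remainder 113
260 ÷ 113 → quotient 2, remainder 34
113 ÷ 34 → quotient 3, remainder 11
34 ÷ 11 → quotient 3, remainder 1
11 ÷ 1 → quotient 11, remainder 0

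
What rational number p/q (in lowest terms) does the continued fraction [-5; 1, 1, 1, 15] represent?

-204/47

Collapse the nested fraction from the inside out:
Start with 15.
1 + 1/(15/1) = 1 + 1/15 = 16/15
1 + 1/(16/15) = 1 + 15/16 = 31/16
1 + 1/(31/16) = 1 + 16/31 = 47/31
-5 + 1/(47/31) = -5 + 31/47 = -204/47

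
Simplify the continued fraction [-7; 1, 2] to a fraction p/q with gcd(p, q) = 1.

Use the convergent recurrence hₖ = aₖ·hₖ₋₁ + hₖ₋₂ (and likewise for the denominators kₖ):
a_0 = -7: -7/1
a_1 = 1: -6/1
a_2 = 2: -19/3

-19/3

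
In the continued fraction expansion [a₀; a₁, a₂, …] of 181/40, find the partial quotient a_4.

Apply division with remainder until the remainder is 0:
181 = 4·40 + 21, so a_0 = 4
40 = 1·21 + 19, so a_1 = 1
21 = 1·19 + 2, so a_2 = 1
19 = 9·2 + 1, so a_3 = 9
2 = 2·1 + 0, so a_4 = 2

2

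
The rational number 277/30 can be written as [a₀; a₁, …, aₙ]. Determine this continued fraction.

[9; 4, 3, 2]

Run the Euclidean algorithm, recording each quotient:
277 = 9·30 + 7, so a_0 = 9
30 = 4·7 + 2, so a_1 = 4
7 = 3·2 + 1, so a_2 = 3
2 = 2·1 + 0, so a_3 = 2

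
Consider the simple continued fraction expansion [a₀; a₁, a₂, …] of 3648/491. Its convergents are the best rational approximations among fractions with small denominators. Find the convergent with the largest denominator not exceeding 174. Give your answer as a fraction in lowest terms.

899/121

a_0 = 7: 7/1  (≤ bound)
a_1 = 2: 15/2  (≤ bound)
a_2 = 3: 52/7  (≤ bound)
a_3 = 17: 899/121  (≤ bound)
a_4 = 4: 3648/491  (> 174, stop)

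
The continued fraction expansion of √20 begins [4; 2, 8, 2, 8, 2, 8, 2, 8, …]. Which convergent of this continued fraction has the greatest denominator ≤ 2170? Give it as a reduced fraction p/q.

2889/646

a_0 = 4: 4/1  (≤ bound)
a_1 = 2: 9/2  (≤ bound)
a_2 = 8: 76/17  (≤ bound)
a_3 = 2: 161/36  (≤ bound)
a_4 = 8: 1364/305  (≤ bound)
a_5 = 2: 2889/646  (≤ bound)
a_6 = 8: 24476/5473  (> 2170, stop)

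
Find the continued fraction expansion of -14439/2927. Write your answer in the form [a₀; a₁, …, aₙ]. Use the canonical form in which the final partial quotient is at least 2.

[-5; 14, 1, 14, 13]

-14439 = -5·2927 + 196, so a_0 = -5
2927 = 14·196 + 183, so a_1 = 14
196 = 1·183 + 13, so a_2 = 1
183 = 14·13 + 1, so a_3 = 14
13 = 13·1 + 0, so a_4 = 13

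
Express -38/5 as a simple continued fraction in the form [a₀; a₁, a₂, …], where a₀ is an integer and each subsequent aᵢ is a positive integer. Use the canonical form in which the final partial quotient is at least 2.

⌊-38/5⌋ = -8, remainder 2
⌊5/2⌋ = 2, remainder 1
⌊2/1⌋ = 2, remainder 0

[-8; 2, 2]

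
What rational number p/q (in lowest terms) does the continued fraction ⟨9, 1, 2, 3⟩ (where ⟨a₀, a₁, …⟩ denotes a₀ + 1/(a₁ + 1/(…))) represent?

97/10

Start with 3.
2 + 1/(3/1) = 2 + 1/3 = 7/3
1 + 1/(7/3) = 1 + 3/7 = 10/7
9 + 1/(10/7) = 9 + 7/10 = 97/10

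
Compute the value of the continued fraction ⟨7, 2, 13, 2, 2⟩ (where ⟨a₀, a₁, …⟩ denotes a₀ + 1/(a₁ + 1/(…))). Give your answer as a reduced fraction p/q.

Start with 2.
2 + 1/(2/1) = 2 + 1/2 = 5/2
13 + 1/(5/2) = 13 + 2/5 = 67/5
2 + 1/(67/5) = 2 + 5/67 = 139/67
7 + 1/(139/67) = 7 + 67/139 = 1040/139

1040/139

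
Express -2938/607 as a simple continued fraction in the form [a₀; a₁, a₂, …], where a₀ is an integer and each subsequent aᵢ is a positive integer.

-2938 ÷ 607 → quotient -5, remainder 97
607 ÷ 97 → quotient 6, remainder 25
97 ÷ 25 → quotient 3, remainder 22
25 ÷ 22 → quotient 1, remainder 3
22 ÷ 3 → quotient 7, remainder 1
3 ÷ 1 → quotient 3, remainder 0

[-5; 6, 3, 1, 7, 3]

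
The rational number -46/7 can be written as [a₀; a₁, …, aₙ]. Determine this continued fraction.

Apply division with remainder until the remainder is 0:
-46 ÷ 7 → quotient -7, remainder 3
7 ÷ 3 → quotient 2, remainder 1
3 ÷ 1 → quotient 3, remainder 0

[-7; 2, 3]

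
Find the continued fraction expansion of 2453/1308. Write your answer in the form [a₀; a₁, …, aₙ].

⌊2453/1308⌋ = 1, remainder 1145
⌊1308/1145⌋ = 1, remainder 163
⌊1145/163⌋ = 7, remainder 4
⌊163/4⌋ = 40, remainder 3
⌊4/3⌋ = 1, remainder 1
⌊3/1⌋ = 3, remainder 0

[1; 1, 7, 40, 1, 3]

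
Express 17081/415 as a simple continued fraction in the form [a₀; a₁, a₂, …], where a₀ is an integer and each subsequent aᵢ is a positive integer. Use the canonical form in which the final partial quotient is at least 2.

[41; 6, 3, 2, 9]

17081 ÷ 415 → quotient 41, remainder 66
415 ÷ 66 → quotient 6, remainder 19
66 ÷ 19 → quotient 3, remainder 9
19 ÷ 9 → quotient 2, remainder 1
9 ÷ 1 → quotient 9, remainder 0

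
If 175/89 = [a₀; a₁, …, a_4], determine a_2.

⌊175/89⌋ = 1, remainder 86
⌊89/86⌋ = 1, remainder 3
⌊86/3⌋ = 28, remainder 2

28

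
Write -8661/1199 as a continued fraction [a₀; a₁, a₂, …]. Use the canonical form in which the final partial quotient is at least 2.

[-8; 1, 3, 2, 9, 14]

Run the Euclidean algorithm, recording each quotient:
⌊-8661/1199⌋ = -8, remainder 931
⌊1199/931⌋ = 1, remainder 268
⌊931/268⌋ = 3, remainder 127
⌊268/127⌋ = 2, remainder 14
⌊127/14⌋ = 9, remainder 1
⌊14/1⌋ = 14, remainder 0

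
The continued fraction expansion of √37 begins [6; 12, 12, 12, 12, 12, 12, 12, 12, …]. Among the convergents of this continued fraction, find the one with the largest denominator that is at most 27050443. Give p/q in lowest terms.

18798954/3090529

List convergents until the denominator exceeds the bound:
a_0 = 6: 6/1  (≤ bound)
a_1 = 12: 73/12  (≤ bound)
a_2 = 12: 882/145  (≤ bound)
a_3 = 12: 10657/1752  (≤ bound)
a_4 = 12: 128766/21169  (≤ bound)
a_5 = 12: 1555849/255780  (≤ bound)
a_6 = 12: 18798954/3090529  (≤ bound)
a_7 = 12: 227143297/37342128  (> 27050443, stop)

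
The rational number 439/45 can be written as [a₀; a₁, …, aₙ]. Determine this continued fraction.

439 = 9·45 + 34, so a_0 = 9
45 = 1·34 + 11, so a_1 = 1
34 = 3·11 + 1, so a_2 = 3
11 = 11·1 + 0, so a_3 = 11

[9; 1, 3, 11]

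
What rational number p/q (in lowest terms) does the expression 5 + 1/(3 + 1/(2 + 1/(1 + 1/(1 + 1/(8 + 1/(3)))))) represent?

2409/455

a_0 = 5: 5/1
a_1 = 3: 16/3
a_2 = 2: 37/7
a_3 = 1: 53/10
a_4 = 1: 90/17
a_5 = 8: 773/146
a_6 = 3: 2409/455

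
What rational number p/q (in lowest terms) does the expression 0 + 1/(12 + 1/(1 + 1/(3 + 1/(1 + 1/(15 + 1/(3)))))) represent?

242/3097

a_0 = 0: 0/1
a_1 = 12: 1/12
a_2 = 1: 1/13
a_3 = 3: 4/51
a_4 = 1: 5/64
a_5 = 15: 79/1011
a_6 = 3: 242/3097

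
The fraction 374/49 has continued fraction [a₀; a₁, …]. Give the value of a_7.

2

374 ÷ 49 → quotient 7, remainder 31
49 ÷ 31 → quotient 1, remainder 18
31 ÷ 18 → quotient 1, remainder 13
18 ÷ 13 → quotient 1, remainder 5
13 ÷ 5 → quotient 2, remainder 3
5 ÷ 3 → quotient 1, remainder 2
3 ÷ 2 → quotient 1, remainder 1
2 ÷ 1 → quotient 2, remainder 0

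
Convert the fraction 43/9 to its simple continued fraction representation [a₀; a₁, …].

[4; 1, 3, 2]

Run the Euclidean algorithm, recording each quotient:
43 = 4·9 + 7, so a_0 = 4
9 = 1·7 + 2, so a_1 = 1
7 = 3·2 + 1, so a_2 = 3
2 = 2·1 + 0, so a_3 = 2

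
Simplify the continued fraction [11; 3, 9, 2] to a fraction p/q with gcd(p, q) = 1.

Collapse the nested fraction from the inside out:
Start with 2.
9 + 1/(2/1) = 9 + 1/2 = 19/2
3 + 1/(19/2) = 3 + 2/19 = 59/19
11 + 1/(59/19) = 11 + 19/59 = 668/59

668/59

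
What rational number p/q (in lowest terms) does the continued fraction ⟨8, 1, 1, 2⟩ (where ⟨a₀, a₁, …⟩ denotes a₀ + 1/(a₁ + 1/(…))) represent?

43/5

Compute successive convergents:
a_0 = 8: 8/1
a_1 = 1: 9/1
a_2 = 1: 17/2
a_3 = 2: 43/5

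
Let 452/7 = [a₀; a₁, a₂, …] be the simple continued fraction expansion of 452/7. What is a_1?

1

Repeatedly divide and take the remainder:
⌊452/7⌋ = 64, remainder 4
⌊7/4⌋ = 1, remainder 3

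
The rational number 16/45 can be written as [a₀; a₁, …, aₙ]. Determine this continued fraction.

16 = 0·45 + 16, so a_0 = 0
45 = 2·16 + 13, so a_1 = 2
16 = 1·13 + 3, so a_2 = 1
13 = 4·3 + 1, so a_3 = 4
3 = 3·1 + 0, so a_4 = 3

[0; 2, 1, 4, 3]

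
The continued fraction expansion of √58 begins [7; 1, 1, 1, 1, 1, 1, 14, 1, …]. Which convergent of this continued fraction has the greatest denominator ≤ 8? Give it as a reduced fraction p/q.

List convergents until the denominator exceeds the bound:
a_0 = 7: 7/1  (≤ bound)
a_1 = 1: 8/1  (≤ bound)
a_2 = 1: 15/2  (≤ bound)
a_3 = 1: 23/3  (≤ bound)
a_4 = 1: 38/5  (≤ bound)
a_5 = 1: 61/8  (≤ bound)
a_6 = 1: 99/13  (> 8, stop)

61/8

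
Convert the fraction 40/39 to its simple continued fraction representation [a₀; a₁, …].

[1; 39]

Apply division with remainder until the remainder is 0:
40 ÷ 39 → quotient 1, remainder 1
39 ÷ 1 → quotient 39, remainder 0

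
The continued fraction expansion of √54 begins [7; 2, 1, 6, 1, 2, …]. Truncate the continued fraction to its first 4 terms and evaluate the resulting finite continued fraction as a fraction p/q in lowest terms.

147/20

Start with 6.
1 + 1/(6/1) = 1 + 1/6 = 7/6
2 + 1/(7/6) = 2 + 6/7 = 20/7
7 + 1/(20/7) = 7 + 7/20 = 147/20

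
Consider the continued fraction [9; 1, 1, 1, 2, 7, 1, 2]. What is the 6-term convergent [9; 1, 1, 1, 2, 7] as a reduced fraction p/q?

Compute successive convergents:
a_0 = 9: 9/1
a_1 = 1: 10/1
a_2 = 1: 19/2
a_3 = 1: 29/3
a_4 = 2: 77/8
a_5 = 7: 568/59

568/59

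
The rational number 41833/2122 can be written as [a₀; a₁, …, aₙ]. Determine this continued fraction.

41833 ÷ 2122 → quotient 19, remainder 1515
2122 ÷ 1515 → quotient 1, remainder 607
1515 ÷ 607 → quotient 2, remainder 301
607 ÷ 301 → quotient 2, remainder 5
301 ÷ 5 → quotient 60, remainder 1
5 ÷ 1 → quotient 5, remainder 0

[19; 1, 2, 2, 60, 5]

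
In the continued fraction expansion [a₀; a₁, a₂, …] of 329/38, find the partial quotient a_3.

1

⌊329/38⌋ = 8, remainder 25
⌊38/25⌋ = 1, remainder 13
⌊25/13⌋ = 1, remainder 12
⌊13/12⌋ = 1, remainder 1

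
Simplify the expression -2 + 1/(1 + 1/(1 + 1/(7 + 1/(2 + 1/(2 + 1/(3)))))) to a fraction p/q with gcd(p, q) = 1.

Work from the innermost term outward:
Start with 3.
2 + 1/(3/1) = 2 + 1/3 = 7/3
2 + 1/(7/3) = 2 + 3/7 = 17/7
7 + 1/(17/7) = 7 + 7/17 = 126/17
1 + 1/(126/17) = 1 + 17/126 = 143/126
1 + 1/(143/126) = 1 + 126/143 = 269/143
-2 + 1/(269/143) = -2 + 143/269 = -395/269

-395/269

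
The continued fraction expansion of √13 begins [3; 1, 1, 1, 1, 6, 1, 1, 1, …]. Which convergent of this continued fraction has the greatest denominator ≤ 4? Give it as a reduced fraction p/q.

a_0 = 3: 3/1  (≤ bound)
a_1 = 1: 4/1  (≤ bound)
a_2 = 1: 7/2  (≤ bound)
a_3 = 1: 11/3  (≤ bound)
a_4 = 1: 18/5  (> 4, stop)

11/3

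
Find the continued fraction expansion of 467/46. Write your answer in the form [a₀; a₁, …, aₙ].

Run the Euclidean algorithm, recording each quotient:
467 ÷ 46 → quotient 10, remainder 7
46 ÷ 7 → quotient 6, remainder 4
7 ÷ 4 → quotient 1, remainder 3
4 ÷ 3 → quotient 1, remainder 1
3 ÷ 1 → quotient 3, remainder 0

[10; 6, 1, 1, 3]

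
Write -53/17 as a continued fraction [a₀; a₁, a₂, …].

-53 ÷ 17 → quotient -4, remainder 15
17 ÷ 15 → quotient 1, remainder 2
15 ÷ 2 → quotient 7, remainder 1
2 ÷ 1 → quotient 2, remainder 0

[-4; 1, 7, 2]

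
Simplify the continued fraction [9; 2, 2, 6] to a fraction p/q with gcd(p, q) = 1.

a_0 = 9: 9/1
a_1 = 2: 19/2
a_2 = 2: 47/5
a_3 = 6: 301/32

301/32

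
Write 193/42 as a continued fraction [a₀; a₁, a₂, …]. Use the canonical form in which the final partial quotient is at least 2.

[4; 1, 1, 2, 8]

Run the Euclidean algorithm, recording each quotient:
193 ÷ 42 → quotient 4, remainder 25
42 ÷ 25 → quotient 1, remainder 17
25 ÷ 17 → quotient 1, remainder 8
17 ÷ 8 → quotient 2, remainder 1
8 ÷ 1 → quotient 8, remainder 0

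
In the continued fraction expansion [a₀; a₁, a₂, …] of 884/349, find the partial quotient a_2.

884 ÷ 349 → quotient 2, remainder 186
349 ÷ 186 → quotient 1, remainder 163
186 ÷ 163 → quotient 1, remainder 23

1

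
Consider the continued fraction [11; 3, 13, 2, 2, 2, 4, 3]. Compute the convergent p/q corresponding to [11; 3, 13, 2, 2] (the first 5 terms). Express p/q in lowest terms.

a_0 = 11: 11/1
a_1 = 3: 34/3
a_2 = 13: 453/40
a_3 = 2: 940/83
a_4 = 2: 2333/206

2333/206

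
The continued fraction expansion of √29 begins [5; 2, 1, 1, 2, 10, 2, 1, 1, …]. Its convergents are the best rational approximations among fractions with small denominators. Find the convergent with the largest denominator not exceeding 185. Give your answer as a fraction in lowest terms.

a_0 = 5: 5/1  (≤ bound)
a_1 = 2: 11/2  (≤ bound)
a_2 = 1: 16/3  (≤ bound)
a_3 = 1: 27/5  (≤ bound)
a_4 = 2: 70/13  (≤ bound)
a_5 = 10: 727/135  (≤ bound)
a_6 = 2: 1524/283  (> 185, stop)

727/135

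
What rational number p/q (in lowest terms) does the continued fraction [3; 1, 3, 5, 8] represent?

Collapse the nested fraction from the inside out:
Start with 8.
5 + 1/(8/1) = 5 + 1/8 = 41/8
3 + 1/(41/8) = 3 + 8/41 = 131/41
1 + 1/(131/41) = 1 + 41/131 = 172/131
3 + 1/(172/131) = 3 + 131/172 = 647/172

647/172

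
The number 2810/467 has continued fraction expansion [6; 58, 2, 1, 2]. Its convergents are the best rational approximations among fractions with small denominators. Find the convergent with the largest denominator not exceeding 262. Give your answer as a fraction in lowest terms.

a_0 = 6: 6/1  (≤ bound)
a_1 = 58: 349/58  (≤ bound)
a_2 = 2: 704/117  (≤ bound)
a_3 = 1: 1053/175  (≤ bound)
a_4 = 2: 2810/467  (> 262, stop)

1053/175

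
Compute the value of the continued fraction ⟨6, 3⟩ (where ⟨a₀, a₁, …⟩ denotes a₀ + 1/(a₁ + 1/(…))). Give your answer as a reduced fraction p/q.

19/3

Start with 3.
6 + 1/(3/1) = 6 + 1/3 = 19/3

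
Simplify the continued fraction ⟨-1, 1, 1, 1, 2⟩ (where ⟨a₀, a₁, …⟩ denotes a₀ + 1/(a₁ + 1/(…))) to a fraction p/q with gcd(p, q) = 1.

-3/8

Work from the innermost term outward:
Start with 2.
1 + 1/(2/1) = 1 + 1/2 = 3/2
1 + 1/(3/2) = 1 + 2/3 = 5/3
1 + 1/(5/3) = 1 + 3/5 = 8/5
-1 + 1/(8/5) = -1 + 5/8 = -3/8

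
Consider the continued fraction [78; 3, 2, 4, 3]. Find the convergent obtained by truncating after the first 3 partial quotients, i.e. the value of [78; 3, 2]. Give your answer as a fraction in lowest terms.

548/7

Work from the innermost term outward:
Start with 2.
3 + 1/(2/1) = 3 + 1/2 = 7/2
78 + 1/(7/2) = 78 + 2/7 = 548/7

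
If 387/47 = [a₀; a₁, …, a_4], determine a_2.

Repeatedly divide and take the remainder:
387 = 8·47 + 11, so a_0 = 8
47 = 4·11 + 3, so a_1 = 4
11 = 3·3 + 2, so a_2 = 3

3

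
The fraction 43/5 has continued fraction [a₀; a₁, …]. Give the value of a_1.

1

Apply division with remainder until the remainder is 0:
⌊43/5⌋ = 8, remainder 3
⌊5/3⌋ = 1, remainder 2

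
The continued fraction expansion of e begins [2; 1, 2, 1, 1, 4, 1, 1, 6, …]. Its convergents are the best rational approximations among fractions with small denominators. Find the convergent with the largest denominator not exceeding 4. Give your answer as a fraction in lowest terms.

11/4

a_0 = 2: 2/1  (≤ bound)
a_1 = 1: 3/1  (≤ bound)
a_2 = 2: 8/3  (≤ bound)
a_3 = 1: 11/4  (≤ bound)
a_4 = 1: 19/7  (> 4, stop)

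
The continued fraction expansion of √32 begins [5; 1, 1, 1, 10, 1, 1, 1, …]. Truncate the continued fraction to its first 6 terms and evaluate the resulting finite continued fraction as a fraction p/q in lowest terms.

Start with 1.
10 + 1/(1/1) = 10 + 1/1 = 11/1
1 + 1/(11/1) = 1 + 1/11 = 12/11
1 + 1/(12/11) = 1 + 11/12 = 23/12
1 + 1/(23/12) = 1 + 12/23 = 35/23
5 + 1/(35/23) = 5 + 23/35 = 198/35

198/35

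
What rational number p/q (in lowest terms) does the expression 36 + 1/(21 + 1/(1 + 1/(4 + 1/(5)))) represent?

20438/567

Start with 5.
4 + 1/(5/1) = 4 + 1/5 = 21/5
1 + 1/(21/5) = 1 + 5/21 = 26/21
21 + 1/(26/21) = 21 + 21/26 = 567/26
36 + 1/(567/26) = 36 + 26/567 = 20438/567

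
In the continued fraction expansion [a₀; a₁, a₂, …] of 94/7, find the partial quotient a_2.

3

⌊94/7⌋ = 13, remainder 3
⌊7/3⌋ = 2, remainder 1
⌊3/1⌋ = 3, remainder 0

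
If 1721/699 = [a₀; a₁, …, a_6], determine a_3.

10

1721 = 2·699 + 323, so a_0 = 2
699 = 2·323 + 53, so a_1 = 2
323 = 6·53 + 5, so a_2 = 6
53 = 10·5 + 3, so a_3 = 10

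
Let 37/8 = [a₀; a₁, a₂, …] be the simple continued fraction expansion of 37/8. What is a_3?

1

Apply division with remainder until the remainder is 0:
⌊37/8⌋ = 4, remainder 5
⌊8/5⌋ = 1, remainder 3
⌊5/3⌋ = 1, remainder 2
⌊3/2⌋ = 1, remainder 1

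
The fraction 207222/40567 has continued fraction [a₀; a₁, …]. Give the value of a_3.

21

⌊207222/40567⌋ = 5, remainder 4387
⌊40567/4387⌋ = 9, remainder 1084
⌊4387/1084⌋ = 4, remainder 51
⌊1084/51⌋ = 21, remainder 13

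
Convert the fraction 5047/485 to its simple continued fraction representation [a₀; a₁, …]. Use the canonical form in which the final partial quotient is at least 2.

⌊5047/485⌋ = 10, remainder 197
⌊485/197⌋ = 2, remainder 91
⌊197/91⌋ = 2, remainder 15
⌊91/15⌋ = 6, remainder 1
⌊15/1⌋ = 15, remainder 0

[10; 2, 2, 6, 15]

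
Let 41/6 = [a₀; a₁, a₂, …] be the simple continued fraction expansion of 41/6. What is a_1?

1

Apply division with remainder until the remainder is 0:
41 = 6·6 + 5, so a_0 = 6
6 = 1·5 + 1, so a_1 = 1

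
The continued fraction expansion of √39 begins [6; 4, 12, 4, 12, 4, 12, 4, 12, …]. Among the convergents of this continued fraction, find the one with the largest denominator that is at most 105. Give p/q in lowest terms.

306/49

a_0 = 6: 6/1  (≤ bound)
a_1 = 4: 25/4  (≤ bound)
a_2 = 12: 306/49  (≤ bound)
a_3 = 4: 1249/200  (> 105, stop)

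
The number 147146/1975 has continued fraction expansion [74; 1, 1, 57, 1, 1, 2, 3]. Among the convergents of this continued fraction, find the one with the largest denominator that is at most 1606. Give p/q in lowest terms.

a_0 = 74: 74/1  (≤ bound)
a_1 = 1: 75/1  (≤ bound)
a_2 = 1: 149/2  (≤ bound)
a_3 = 57: 8568/115  (≤ bound)
a_4 = 1: 8717/117  (≤ bound)
a_5 = 1: 17285/232  (≤ bound)
a_6 = 2: 43287/581  (≤ bound)
a_7 = 3: 147146/1975  (> 1606, stop)

43287/581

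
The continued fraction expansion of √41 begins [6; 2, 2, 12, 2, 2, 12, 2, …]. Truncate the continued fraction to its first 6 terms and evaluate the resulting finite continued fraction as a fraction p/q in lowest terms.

Compute successive convergents:
a_0 = 6: 6/1
a_1 = 2: 13/2
a_2 = 2: 32/5
a_3 = 12: 397/62
a_4 = 2: 826/129
a_5 = 2: 2049/320

2049/320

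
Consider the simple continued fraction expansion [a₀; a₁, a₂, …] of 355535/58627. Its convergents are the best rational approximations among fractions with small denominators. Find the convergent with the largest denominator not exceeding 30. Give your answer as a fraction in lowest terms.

a_0 = 6: 6/1  (≤ bound)
a_1 = 15: 91/15  (≤ bound)
a_2 = 1: 97/16  (≤ bound)
a_3 = 1: 188/31  (> 30, stop)

97/16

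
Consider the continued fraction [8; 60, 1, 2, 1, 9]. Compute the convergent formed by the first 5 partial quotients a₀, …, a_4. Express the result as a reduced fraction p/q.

1948/243

Start with 1.
2 + 1/(1/1) = 2 + 1/1 = 3/1
1 + 1/(3/1) = 1 + 1/3 = 4/3
60 + 1/(4/3) = 60 + 3/4 = 243/4
8 + 1/(243/4) = 8 + 4/243 = 1948/243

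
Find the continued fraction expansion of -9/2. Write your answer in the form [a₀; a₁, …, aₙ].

-9 = -5·2 + 1, so a_0 = -5
2 = 2·1 + 0, so a_1 = 2

[-5; 2]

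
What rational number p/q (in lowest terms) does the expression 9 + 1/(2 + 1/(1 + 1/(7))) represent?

215/23

Work from the innermost term outward:
Start with 7.
1 + 1/(7/1) = 1 + 1/7 = 8/7
2 + 1/(8/7) = 2 + 7/8 = 23/8
9 + 1/(23/8) = 9 + 8/23 = 215/23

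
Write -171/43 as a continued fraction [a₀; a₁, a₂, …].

-171 = -4·43 + 1, so a_0 = -4
43 = 43·1 + 0, so a_1 = 43

[-4; 43]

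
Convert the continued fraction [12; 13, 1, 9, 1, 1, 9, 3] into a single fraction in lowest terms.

104241/8635

Work from the innermost term outward:
Start with 3.
9 + 1/(3/1) = 9 + 1/3 = 28/3
1 + 1/(28/3) = 1 + 3/28 = 31/28
1 + 1/(31/28) = 1 + 28/31 = 59/31
9 + 1/(59/31) = 9 + 31/59 = 562/59
1 + 1/(562/59) = 1 + 59/562 = 621/562
13 + 1/(621/562) = 13 + 562/621 = 8635/621
12 + 1/(8635/621) = 12 + 621/8635 = 104241/8635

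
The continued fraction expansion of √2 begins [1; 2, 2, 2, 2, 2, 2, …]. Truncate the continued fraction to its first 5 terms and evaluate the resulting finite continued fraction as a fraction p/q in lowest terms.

41/29

Compute successive convergents:
a_0 = 1: 1/1
a_1 = 2: 3/2
a_2 = 2: 7/5
a_3 = 2: 17/12
a_4 = 2: 41/29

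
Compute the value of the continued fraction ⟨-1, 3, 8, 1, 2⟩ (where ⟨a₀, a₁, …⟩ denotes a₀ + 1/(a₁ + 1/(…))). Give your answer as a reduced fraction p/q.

Start with 2.
1 + 1/(2/1) = 1 + 1/2 = 3/2
8 + 1/(3/2) = 8 + 2/3 = 26/3
3 + 1/(26/3) = 3 + 3/26 = 81/26
-1 + 1/(81/26) = -1 + 26/81 = -55/81

-55/81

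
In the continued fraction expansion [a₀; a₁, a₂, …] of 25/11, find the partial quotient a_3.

25 ÷ 11 → quotient 2, remainder 3
11 ÷ 3 → quotient 3, remainder 2
3 ÷ 2 → quotient 1, remainder 1
2 ÷ 1 → quotient 2, remainder 0

2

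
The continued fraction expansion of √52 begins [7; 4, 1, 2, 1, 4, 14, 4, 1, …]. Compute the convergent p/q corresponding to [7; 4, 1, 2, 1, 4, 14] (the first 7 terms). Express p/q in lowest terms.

9223/1279

a_0 = 7: 7/1
a_1 = 4: 29/4
a_2 = 1: 36/5
a_3 = 2: 101/14
a_4 = 1: 137/19
a_5 = 4: 649/90
a_6 = 14: 9223/1279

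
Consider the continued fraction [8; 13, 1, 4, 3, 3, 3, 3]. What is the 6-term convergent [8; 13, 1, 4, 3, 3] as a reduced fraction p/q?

5909/732

a_0 = 8: 8/1
a_1 = 13: 105/13
a_2 = 1: 113/14
a_3 = 4: 557/69
a_4 = 3: 1784/221
a_5 = 3: 5909/732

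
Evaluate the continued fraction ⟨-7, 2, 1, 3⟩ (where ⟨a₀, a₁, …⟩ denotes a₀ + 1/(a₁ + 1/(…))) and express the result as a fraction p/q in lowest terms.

Collapse the nested fraction from the inside out:
Start with 3.
1 + 1/(3/1) = 1 + 1/3 = 4/3
2 + 1/(4/3) = 2 + 3/4 = 11/4
-7 + 1/(11/4) = -7 + 4/11 = -73/11

-73/11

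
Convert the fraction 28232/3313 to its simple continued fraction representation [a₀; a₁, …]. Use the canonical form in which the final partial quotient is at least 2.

⌊28232/3313⌋ = 8, remainder 1728
⌊3313/1728⌋ = 1, remainder 1585
⌊1728/1585⌋ = 1, remainder 143
⌊1585/143⌋ = 11, remainder 12
⌊143/12⌋ = 11, remainder 11
⌊12/11⌋ = 1, remainder 1
⌊11/1⌋ = 11, remainder 0

[8; 1, 1, 11, 11, 1, 11]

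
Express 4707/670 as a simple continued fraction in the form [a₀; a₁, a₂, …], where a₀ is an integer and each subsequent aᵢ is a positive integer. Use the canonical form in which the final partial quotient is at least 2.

⌊4707/670⌋ = 7, remainder 17
⌊670/17⌋ = 39, remainder 7
⌊17/7⌋ = 2, remainder 3
⌊7/3⌋ = 2, remainder 1
⌊3/1⌋ = 3, remainder 0

[7; 39, 2, 2, 3]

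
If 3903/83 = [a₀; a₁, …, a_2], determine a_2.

2

⌊3903/83⌋ = 47, remainder 2
⌊83/2⌋ = 41, remainder 1
⌊2/1⌋ = 2, remainder 0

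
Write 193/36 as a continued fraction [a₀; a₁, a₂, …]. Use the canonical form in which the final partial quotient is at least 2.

⌊193/36⌋ = 5, remainder 13
⌊36/13⌋ = 2, remainder 10
⌊13/10⌋ = 1, remainder 3
⌊10/3⌋ = 3, remainder 1
⌊3/1⌋ = 3, remainder 0

[5; 2, 1, 3, 3]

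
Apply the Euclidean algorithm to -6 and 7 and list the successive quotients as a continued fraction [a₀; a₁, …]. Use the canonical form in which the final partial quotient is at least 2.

-6 = -1·7 + 1, so a_0 = -1
7 = 7·1 + 0, so a_1 = 7

[-1; 7]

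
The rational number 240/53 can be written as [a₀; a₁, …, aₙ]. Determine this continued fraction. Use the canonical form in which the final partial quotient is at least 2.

[4; 1, 1, 8, 3]

240 ÷ 53 → quotient 4, remainder 28
53 ÷ 28 → quotient 1, remainder 25
28 ÷ 25 → quotient 1, remainder 3
25 ÷ 3 → quotient 8, remainder 1
3 ÷ 1 → quotient 3, remainder 0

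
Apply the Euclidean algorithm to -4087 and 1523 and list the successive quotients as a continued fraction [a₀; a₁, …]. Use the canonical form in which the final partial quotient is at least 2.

[-3; 3, 6, 3, 1, 5, 1, 2]

-4087 ÷ 1523 → quotient -3, remainder 482
1523 ÷ 482 → quotient 3, remainder 77
482 ÷ 77 → quotient 6, remainder 20
77 ÷ 20 → quotient 3, remainder 17
20 ÷ 17 → quotient 1, remainder 3
17 ÷ 3 → quotient 5, remainder 2
3 ÷ 2 → quotient 1, remainder 1
2 ÷ 1 → quotient 2, remainder 0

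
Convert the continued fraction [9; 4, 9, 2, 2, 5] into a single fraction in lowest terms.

a_0 = 9: 9/1
a_1 = 4: 37/4
a_2 = 9: 342/37
a_3 = 2: 721/78
a_4 = 2: 1784/193
a_5 = 5: 9641/1043

9641/1043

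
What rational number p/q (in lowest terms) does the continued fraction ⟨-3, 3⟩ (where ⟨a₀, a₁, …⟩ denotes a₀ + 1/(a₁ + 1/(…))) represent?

a_0 = -3: -3/1
a_1 = 3: -8/3

-8/3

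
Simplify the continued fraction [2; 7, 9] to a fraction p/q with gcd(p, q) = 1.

Build up convergents one term at a time:
a_0 = 2: 2/1
a_1 = 7: 15/7
a_2 = 9: 137/64

137/64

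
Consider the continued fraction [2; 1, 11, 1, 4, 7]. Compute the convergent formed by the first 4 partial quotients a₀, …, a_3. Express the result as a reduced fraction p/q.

38/13

Start with 1.
11 + 1/(1/1) = 11 + 1/1 = 12/1
1 + 1/(12/1) = 1 + 1/12 = 13/12
2 + 1/(13/12) = 2 + 12/13 = 38/13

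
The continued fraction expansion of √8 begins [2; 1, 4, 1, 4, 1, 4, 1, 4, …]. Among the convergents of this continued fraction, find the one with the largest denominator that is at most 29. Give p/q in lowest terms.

List convergents until the denominator exceeds the bound:
a_0 = 2: 2/1  (≤ bound)
a_1 = 1: 3/1  (≤ bound)
a_2 = 4: 14/5  (≤ bound)
a_3 = 1: 17/6  (≤ bound)
a_4 = 4: 82/29  (≤ bound)
a_5 = 1: 99/35  (> 29, stop)

82/29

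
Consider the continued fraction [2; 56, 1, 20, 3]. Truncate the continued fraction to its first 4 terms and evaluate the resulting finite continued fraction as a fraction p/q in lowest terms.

2413/1196

Work from the innermost term outward:
Start with 20.
1 + 1/(20/1) = 1 + 1/20 = 21/20
56 + 1/(21/20) = 56 + 20/21 = 1196/21
2 + 1/(1196/21) = 2 + 21/1196 = 2413/1196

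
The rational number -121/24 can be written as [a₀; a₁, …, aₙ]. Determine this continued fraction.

[-6; 1, 23]

-121 = -6·24 + 23, so a_0 = -6
24 = 1·23 + 1, so a_1 = 1
23 = 23·1 + 0, so a_2 = 23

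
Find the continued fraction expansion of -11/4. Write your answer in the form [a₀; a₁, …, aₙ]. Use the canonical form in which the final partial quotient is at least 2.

[-3; 4]

-11 = -3·4 + 1, so a_0 = -3
4 = 4·1 + 0, so a_1 = 4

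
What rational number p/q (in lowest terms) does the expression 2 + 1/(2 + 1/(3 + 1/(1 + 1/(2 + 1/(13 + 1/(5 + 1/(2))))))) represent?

Starting at the tail and folding back:
Start with 2.
5 + 1/(2/1) = 5 + 1/2 = 11/2
13 + 1/(11/2) = 13 + 2/11 = 145/11
2 + 1/(145/11) = 2 + 11/145 = 301/145
1 + 1/(301/145) = 1 + 145/301 = 446/301
3 + 1/(446/301) = 3 + 301/446 = 1639/446
2 + 1/(1639/446) = 2 + 446/1639 = 3724/1639
2 + 1/(3724/1639) = 2 + 1639/3724 = 9087/3724

9087/3724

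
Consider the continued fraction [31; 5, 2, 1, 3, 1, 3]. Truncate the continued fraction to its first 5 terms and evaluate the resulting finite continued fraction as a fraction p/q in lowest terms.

Start with 3.
1 + 1/(3/1) = 1 + 1/3 = 4/3
2 + 1/(4/3) = 2 + 3/4 = 11/4
5 + 1/(11/4) = 5 + 4/11 = 59/11
31 + 1/(59/11) = 31 + 11/59 = 1840/59

1840/59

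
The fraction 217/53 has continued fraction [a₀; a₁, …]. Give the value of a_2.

217 = 4·53 + 5, so a_0 = 4
53 = 10·5 + 3, so a_1 = 10
5 = 1·3 + 2, so a_2 = 1

1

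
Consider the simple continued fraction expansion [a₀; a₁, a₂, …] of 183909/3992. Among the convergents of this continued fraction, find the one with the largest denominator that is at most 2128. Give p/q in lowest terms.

a_0 = 46: 46/1  (≤ bound)
a_1 = 14: 645/14  (≤ bound)
a_2 = 2: 1336/29  (≤ bound)
a_3 = 2: 3317/72  (≤ bound)
a_4 = 3: 11287/245  (≤ bound)
a_5 = 16: 183909/3992  (> 2128, stop)

11287/245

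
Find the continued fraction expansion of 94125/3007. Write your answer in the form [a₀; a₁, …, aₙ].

⌊94125/3007⌋ = 31, remainder 908
⌊3007/908⌋ = 3, remainder 283
⌊908/283⌋ = 3, remainder 59
⌊283/59⌋ = 4, remainder 47
⌊59/47⌋ = 1, remainder 12
⌊47/12⌋ = 3, remainder 11
⌊12/11⌋ = 1, remainder 1
⌊11/1⌋ = 11, remainder 0

[31; 3, 3, 4, 1, 3, 1, 11]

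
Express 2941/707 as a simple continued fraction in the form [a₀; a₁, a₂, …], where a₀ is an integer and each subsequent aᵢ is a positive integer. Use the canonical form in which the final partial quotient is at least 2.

2941 ÷ 707 → quotient 4, remainder 113
707 ÷ 113 → quotient 6, remainder 29
113 ÷ 29 → quotient 3, remainder 26
29 ÷ 26 → quotient 1, remainder 3
26 ÷ 3 → quotient 8, remainder 2
3 ÷ 2 → quotient 1, remainder 1
2 ÷ 1 → quotient 2, remainder 0

[4; 6, 3, 1, 8, 1, 2]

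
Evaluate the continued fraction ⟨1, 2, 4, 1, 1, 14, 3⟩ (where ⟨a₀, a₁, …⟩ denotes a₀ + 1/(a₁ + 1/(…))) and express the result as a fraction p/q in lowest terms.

Start with 3.
14 + 1/(3/1) = 14 + 1/3 = 43/3
1 + 1/(43/3) = 1 + 3/43 = 46/43
1 + 1/(46/43) = 1 + 43/46 = 89/46
4 + 1/(89/46) = 4 + 46/89 = 402/89
2 + 1/(402/89) = 2 + 89/402 = 893/402
1 + 1/(893/402) = 1 + 402/893 = 1295/893

1295/893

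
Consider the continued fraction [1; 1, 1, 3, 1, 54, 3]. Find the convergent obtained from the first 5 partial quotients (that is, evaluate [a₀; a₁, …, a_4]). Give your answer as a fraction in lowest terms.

Start with 1.
3 + 1/(1/1) = 3 + 1/1 = 4/1
1 + 1/(4/1) = 1 + 1/4 = 5/4
1 + 1/(5/4) = 1 + 4/5 = 9/5
1 + 1/(9/5) = 1 + 5/9 = 14/9

14/9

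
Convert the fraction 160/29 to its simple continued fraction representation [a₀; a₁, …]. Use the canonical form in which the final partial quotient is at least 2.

[5; 1, 1, 14]

Run the Euclidean algorithm, recording each quotient:
160 = 5·29 + 15, so a_0 = 5
29 = 1·15 + 14, so a_1 = 1
15 = 1·14 + 1, so a_2 = 1
14 = 14·1 + 0, so a_3 = 14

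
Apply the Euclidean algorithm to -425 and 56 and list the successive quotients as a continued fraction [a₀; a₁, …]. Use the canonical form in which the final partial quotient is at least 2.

[-8; 2, 2, 3, 3]

Repeatedly divide and take the remainder:
-425 ÷ 56 → quotient -8, remainder 23
56 ÷ 23 → quotient 2, remainder 10
23 ÷ 10 → quotient 2, remainder 3
10 ÷ 3 → quotient 3, remainder 1
3 ÷ 1 → quotient 3, remainder 0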